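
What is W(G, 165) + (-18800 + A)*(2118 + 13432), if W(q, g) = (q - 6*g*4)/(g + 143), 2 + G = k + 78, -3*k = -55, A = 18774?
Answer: -373584797/924 ≈ -4.0431e+5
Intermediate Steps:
k = 55/3 (k = -⅓*(-55) = 55/3 ≈ 18.333)
G = 283/3 (G = -2 + (55/3 + 78) = -2 + 289/3 = 283/3 ≈ 94.333)
W(q, g) = (q - 24*g)/(143 + g)
W(G, 165) + (-18800 + A)*(2118 + 13432) = (283/3 - 24*165)/(143 + 165) + (-18800 + 18774)*(2118 + 13432) = (283/3 - 3960)/308 - 26*15550 = (1/308)*(-11597/3) - 404300 = -11597/924 - 404300 = -373584797/924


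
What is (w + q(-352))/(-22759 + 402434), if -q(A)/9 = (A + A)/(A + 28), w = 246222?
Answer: 2215822/3417075 ≈ 0.64846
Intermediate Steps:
q(A) = -18*A/(28 + A) (q(A) = -9*(A + A)/(A + 28) = -9*2*A/(28 + A) = -18*A/(28 + A))
(w + q(-352))/(-22759 + 402434) = (246222 - 18*(-352)/(28 - 352))/(-22759 + 402434) = (246222 - 18*(-352)/(-324))/379675 = (246222 - 18*(-352)*(-1/324))*(1/379675) = (246222 - 176/9)*(1/379675) = (2215822/9)*(1/379675) = 2215822/3417075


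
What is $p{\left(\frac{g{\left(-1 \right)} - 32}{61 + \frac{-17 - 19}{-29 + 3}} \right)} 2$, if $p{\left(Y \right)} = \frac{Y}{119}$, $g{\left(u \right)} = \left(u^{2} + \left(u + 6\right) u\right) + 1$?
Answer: $- \frac{130}{13787} \approx -0.0094292$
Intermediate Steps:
$g{\left(u \right)} = 1 + u^{2} + u \left(6 + u\right)$ ($g{\left(u \right)} = \left(u^{2} + \left(6 + u\right) u\right) + 1 = \left(u^{2} + u \left(6 + u\right)\right) + 1 = 1 + u^{2} + u \left(6 + u\right)$)
$p{\left(Y \right)} = \frac{Y}{119}$ ($p{\left(Y \right)} = Y \frac{1}{119} = \frac{Y}{119}$)
$p{\left(\frac{g{\left(-1 \right)} - 32}{61 + \frac{-17 - 19}{-29 + 3}} \right)} 2 = \frac{\left(\left(1 + 2 \left(-1\right)^{2} + 6 \left(-1\right)\right) - 32\right) \frac{1}{61 + \frac{-17 - 19}{-29 + 3}}}{119} \cdot 2 = \frac{\left(\left(1 + 2 \cdot 1 - 6\right) - 32\right) \frac{1}{61 - \frac{36}{-26}}}{119} \cdot 2 = \frac{\left(\left(1 + 2 - 6\right) - 32\right) \frac{1}{61 - - \frac{18}{13}}}{119} \cdot 2 = \frac{\left(-3 - 32\right) \frac{1}{61 + \frac{18}{13}}}{119} \cdot 2 = \frac{\left(-35\right) \frac{1}{\frac{811}{13}}}{119} \cdot 2 = \frac{\left(-35\right) \frac{13}{811}}{119} \cdot 2 = \frac{1}{119} \left(- \frac{455}{811}\right) 2 = \left(- \frac{65}{13787}\right) 2 = - \frac{130}{13787}$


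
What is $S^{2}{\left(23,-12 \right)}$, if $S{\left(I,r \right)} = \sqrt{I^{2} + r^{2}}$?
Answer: $673$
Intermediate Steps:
$S^{2}{\left(23,-12 \right)} = \left(\sqrt{23^{2} + \left(-12\right)^{2}}\right)^{2} = \left(\sqrt{529 + 144}\right)^{2} = \left(\sqrt{673}\right)^{2} = 673$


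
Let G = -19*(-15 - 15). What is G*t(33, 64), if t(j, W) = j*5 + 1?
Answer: 94620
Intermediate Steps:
G = 570 (G = -19*(-30) = 570)
t(j, W) = 1 + 5*j (t(j, W) = 5*j + 1 = 1 + 5*j)
G*t(33, 64) = 570*(1 + 5*33) = 570*(1 + 165) = 570*166 = 94620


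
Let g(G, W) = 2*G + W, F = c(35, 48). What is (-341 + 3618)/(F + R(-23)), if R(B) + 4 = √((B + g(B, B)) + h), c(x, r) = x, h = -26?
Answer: 101587/1079 - 3277*I*√118/1079 ≈ 94.149 - 32.991*I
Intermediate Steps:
F = 35
g(G, W) = W + 2*G
R(B) = -4 + √(-26 + 4*B) (R(B) = -4 + √((B + (B + 2*B)) - 26) = -4 + √((B + 3*B) - 26) = -4 + √(4*B - 26) = -4 + √(-26 + 4*B))
(-341 + 3618)/(F + R(-23)) = (-341 + 3618)/(35 + (-4 + √(-26 + 4*(-23)))) = 3277/(35 + (-4 + √(-26 - 92))) = 3277/(35 + (-4 + √(-118))) = 3277/(35 + (-4 + I*√118)) = 3277/(31 + I*√118)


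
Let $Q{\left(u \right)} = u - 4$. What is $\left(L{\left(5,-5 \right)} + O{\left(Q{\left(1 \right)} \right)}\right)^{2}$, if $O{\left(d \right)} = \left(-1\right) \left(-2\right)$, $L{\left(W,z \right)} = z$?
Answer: $9$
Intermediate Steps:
$Q{\left(u \right)} = -4 + u$ ($Q{\left(u \right)} = u - 4 = -4 + u$)
$O{\left(d \right)} = 2$
$\left(L{\left(5,-5 \right)} + O{\left(Q{\left(1 \right)} \right)}\right)^{2} = \left(-5 + 2\right)^{2} = \left(-3\right)^{2} = 9$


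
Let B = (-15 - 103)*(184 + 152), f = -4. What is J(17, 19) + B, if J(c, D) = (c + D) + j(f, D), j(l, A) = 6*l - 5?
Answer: -39641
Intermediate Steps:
B = -39648 (B = -118*336 = -39648)
j(l, A) = -5 + 6*l
J(c, D) = -29 + D + c (J(c, D) = (c + D) + (-5 + 6*(-4)) = (D + c) + (-5 - 24) = (D + c) - 29 = -29 + D + c)
J(17, 19) + B = (-29 + 19 + 17) - 39648 = 7 - 39648 = -39641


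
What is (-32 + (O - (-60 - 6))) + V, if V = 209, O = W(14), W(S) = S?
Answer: 257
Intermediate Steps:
O = 14
(-32 + (O - (-60 - 6))) + V = (-32 + (14 - (-60 - 6))) + 209 = (-32 + (14 - 1*(-66))) + 209 = (-32 + (14 + 66)) + 209 = (-32 + 80) + 209 = 48 + 209 = 257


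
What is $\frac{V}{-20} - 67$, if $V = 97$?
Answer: $- \frac{1437}{20} \approx -71.85$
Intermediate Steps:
$\frac{V}{-20} - 67 = \frac{1}{-20} \cdot 97 - 67 = \left(- \frac{1}{20}\right) 97 - 67 = - \frac{97}{20} - 67 = - \frac{1437}{20}$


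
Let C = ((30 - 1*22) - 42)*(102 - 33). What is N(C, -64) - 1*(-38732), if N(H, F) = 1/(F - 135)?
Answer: 7707667/199 ≈ 38732.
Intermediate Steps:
C = -2346 (C = ((30 - 22) - 42)*69 = (8 - 42)*69 = -34*69 = -2346)
N(H, F) = 1/(-135 + F)
N(C, -64) - 1*(-38732) = 1/(-135 - 64) - 1*(-38732) = 1/(-199) + 38732 = -1/199 + 38732 = 7707667/199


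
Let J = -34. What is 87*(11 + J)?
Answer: -2001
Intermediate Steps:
87*(11 + J) = 87*(11 - 34) = 87*(-23) = -2001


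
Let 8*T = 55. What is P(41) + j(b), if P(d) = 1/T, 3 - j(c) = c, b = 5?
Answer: -102/55 ≈ -1.8545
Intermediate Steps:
T = 55/8 (T = (⅛)*55 = 55/8 ≈ 6.8750)
j(c) = 3 - c
P(d) = 8/55 (P(d) = 1/(55/8) = 8/55)
P(41) + j(b) = 8/55 + (3 - 1*5) = 8/55 + (3 - 5) = 8/55 - 2 = -102/55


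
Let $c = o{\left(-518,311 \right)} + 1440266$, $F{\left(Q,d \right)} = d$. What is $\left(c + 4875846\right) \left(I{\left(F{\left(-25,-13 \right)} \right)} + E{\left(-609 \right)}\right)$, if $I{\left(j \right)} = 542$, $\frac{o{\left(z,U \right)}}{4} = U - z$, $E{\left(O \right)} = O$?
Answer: $-423401676$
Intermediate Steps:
$o{\left(z,U \right)} = - 4 z + 4 U$ ($o{\left(z,U \right)} = 4 \left(U - z\right) = - 4 z + 4 U$)
$c = 1443582$ ($c = \left(\left(-4\right) \left(-518\right) + 4 \cdot 311\right) + 1440266 = \left(2072 + 1244\right) + 1440266 = 3316 + 1440266 = 1443582$)
$\left(c + 4875846\right) \left(I{\left(F{\left(-25,-13 \right)} \right)} + E{\left(-609 \right)}\right) = \left(1443582 + 4875846\right) \left(542 - 609\right) = 6319428 \left(-67\right) = -423401676$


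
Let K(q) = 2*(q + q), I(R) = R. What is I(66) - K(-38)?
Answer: 218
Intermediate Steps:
K(q) = 4*q (K(q) = 2*(2*q) = 4*q)
I(66) - K(-38) = 66 - 4*(-38) = 66 - 1*(-152) = 66 + 152 = 218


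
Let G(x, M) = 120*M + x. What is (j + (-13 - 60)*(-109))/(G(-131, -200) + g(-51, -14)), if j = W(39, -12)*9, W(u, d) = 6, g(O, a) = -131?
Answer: -8011/24262 ≈ -0.33019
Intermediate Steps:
G(x, M) = x + 120*M
j = 54 (j = 6*9 = 54)
(j + (-13 - 60)*(-109))/(G(-131, -200) + g(-51, -14)) = (54 + (-13 - 60)*(-109))/((-131 + 120*(-200)) - 131) = (54 - 73*(-109))/((-131 - 24000) - 131) = (54 + 7957)/(-24131 - 131) = 8011/(-24262) = 8011*(-1/24262) = -8011/24262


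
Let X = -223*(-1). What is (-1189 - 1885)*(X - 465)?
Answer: 743908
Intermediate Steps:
X = 223
(-1189 - 1885)*(X - 465) = (-1189 - 1885)*(223 - 465) = -3074*(-242) = 743908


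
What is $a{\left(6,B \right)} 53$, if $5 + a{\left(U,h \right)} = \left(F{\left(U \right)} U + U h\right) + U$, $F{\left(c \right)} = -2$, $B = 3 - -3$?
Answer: $1325$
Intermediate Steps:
$B = 6$ ($B = 3 + 3 = 6$)
$a{\left(U,h \right)} = -5 - U + U h$ ($a{\left(U,h \right)} = -5 + \left(\left(- 2 U + U h\right) + U\right) = -5 + \left(- U + U h\right) = -5 - U + U h$)
$a{\left(6,B \right)} 53 = \left(-5 - 6 + 6 \cdot 6\right) 53 = \left(-5 - 6 + 36\right) 53 = 25 \cdot 53 = 1325$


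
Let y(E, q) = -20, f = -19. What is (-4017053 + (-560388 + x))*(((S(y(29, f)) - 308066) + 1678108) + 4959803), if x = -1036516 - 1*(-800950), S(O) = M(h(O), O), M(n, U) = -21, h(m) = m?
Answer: -30465487220768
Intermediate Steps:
S(O) = -21
x = -235566 (x = -1036516 + 800950 = -235566)
(-4017053 + (-560388 + x))*(((S(y(29, f)) - 308066) + 1678108) + 4959803) = (-4017053 + (-560388 - 235566))*(((-21 - 308066) + 1678108) + 4959803) = (-4017053 - 795954)*((-308087 + 1678108) + 4959803) = -4813007*(1370021 + 4959803) = -4813007*6329824 = -30465487220768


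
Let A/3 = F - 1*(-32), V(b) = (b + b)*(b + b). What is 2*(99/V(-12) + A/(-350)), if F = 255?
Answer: -3661/800 ≈ -4.5762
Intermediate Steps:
V(b) = 4*b² (V(b) = (2*b)*(2*b) = 4*b²)
A = 861 (A = 3*(255 - 1*(-32)) = 3*(255 + 32) = 3*287 = 861)
2*(99/V(-12) + A/(-350)) = 2*(99/((4*(-12)²)) + 861/(-350)) = 2*(99/((4*144)) + 861*(-1/350)) = 2*(99/576 - 123/50) = 2*(99*(1/576) - 123/50) = 2*(11/64 - 123/50) = 2*(-3661/1600) = -3661/800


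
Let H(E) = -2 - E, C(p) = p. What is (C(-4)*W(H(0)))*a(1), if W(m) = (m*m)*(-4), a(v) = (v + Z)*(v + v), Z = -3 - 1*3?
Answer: -640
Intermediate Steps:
Z = -6 (Z = -3 - 3 = -6)
a(v) = 2*v*(-6 + v) (a(v) = (v - 6)*(v + v) = (-6 + v)*(2*v) = 2*v*(-6 + v))
W(m) = -4*m² (W(m) = m²*(-4) = -4*m²)
(C(-4)*W(H(0)))*a(1) = (-(-16)*(-2 - 1*0)²)*(2*1*(-6 + 1)) = (-(-16)*(-2 + 0)²)*(2*1*(-5)) = -(-16)*(-2)²*(-10) = -(-16)*4*(-10) = -4*(-16)*(-10) = 64*(-10) = -640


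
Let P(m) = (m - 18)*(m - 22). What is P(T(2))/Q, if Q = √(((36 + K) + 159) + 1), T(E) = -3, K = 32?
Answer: 175*√57/38 ≈ 34.769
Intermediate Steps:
P(m) = (-22 + m)*(-18 + m) (P(m) = (-18 + m)*(-22 + m) = (-22 + m)*(-18 + m))
Q = 2*√57 (Q = √(((36 + 32) + 159) + 1) = √((68 + 159) + 1) = √(227 + 1) = √228 = 2*√57 ≈ 15.100)
P(T(2))/Q = (396 + (-3)² - 40*(-3))/((2*√57)) = (396 + 9 + 120)*(√57/114) = 525*(√57/114) = 175*√57/38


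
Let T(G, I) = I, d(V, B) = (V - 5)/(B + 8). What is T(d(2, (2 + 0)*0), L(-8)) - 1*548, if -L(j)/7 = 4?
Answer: -576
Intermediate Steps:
L(j) = -28 (L(j) = -7*4 = -28)
d(V, B) = (-5 + V)/(8 + B)
T(d(2, (2 + 0)*0), L(-8)) - 1*548 = -28 - 1*548 = -28 - 548 = -576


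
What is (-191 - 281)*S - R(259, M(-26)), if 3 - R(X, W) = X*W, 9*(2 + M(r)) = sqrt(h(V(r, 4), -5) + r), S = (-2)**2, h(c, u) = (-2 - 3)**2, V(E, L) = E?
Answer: -2409 + 259*I/9 ≈ -2409.0 + 28.778*I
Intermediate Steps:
h(c, u) = 25 (h(c, u) = (-5)**2 = 25)
S = 4
M(r) = -2 + sqrt(25 + r)/9
R(X, W) = 3 - W*X (R(X, W) = 3 - X*W = 3 - W*X)
(-191 - 281)*S - R(259, M(-26)) = (-191 - 281)*4 - (3 - 1*(-2 + sqrt(25 - 26)/9)*259) = -472*4 - (3 - 1*(-2 + sqrt(-1)/9)*259) = -1888 - (3 - 1*(-2 + I/9)*259) = -1888 - (3 + (518 - 259*I/9)) = -1888 - (521 - 259*I/9) = -1888 + (-521 + 259*I/9) = -2409 + 259*I/9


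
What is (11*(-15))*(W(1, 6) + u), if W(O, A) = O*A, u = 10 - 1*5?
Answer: -1815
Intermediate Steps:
u = 5 (u = 10 - 5 = 5)
W(O, A) = A*O
(11*(-15))*(W(1, 6) + u) = (11*(-15))*(6*1 + 5) = -165*(6 + 5) = -165*11 = -1815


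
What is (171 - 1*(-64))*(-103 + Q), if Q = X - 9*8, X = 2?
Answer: -40655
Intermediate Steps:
Q = -70 (Q = 2 - 9*8 = 2 - 72 = -70)
(171 - 1*(-64))*(-103 + Q) = (171 - 1*(-64))*(-103 - 70) = (171 + 64)*(-173) = 235*(-173) = -40655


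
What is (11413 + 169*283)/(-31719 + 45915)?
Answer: 14810/3549 ≈ 4.1730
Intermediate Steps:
(11413 + 169*283)/(-31719 + 45915) = (11413 + 47827)/14196 = 59240*(1/14196) = 14810/3549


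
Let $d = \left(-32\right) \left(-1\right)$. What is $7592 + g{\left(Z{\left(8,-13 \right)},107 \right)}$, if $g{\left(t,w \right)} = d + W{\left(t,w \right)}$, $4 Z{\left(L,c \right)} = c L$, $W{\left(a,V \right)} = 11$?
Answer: $7635$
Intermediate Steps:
$Z{\left(L,c \right)} = \frac{L c}{4}$ ($Z{\left(L,c \right)} = \frac{c L}{4} = \frac{L c}{4}$)
$d = 32$
$g{\left(t,w \right)} = 43$ ($g{\left(t,w \right)} = 32 + 11 = 43$)
$7592 + g{\left(Z{\left(8,-13 \right)},107 \right)} = 7592 + 43 = 7635$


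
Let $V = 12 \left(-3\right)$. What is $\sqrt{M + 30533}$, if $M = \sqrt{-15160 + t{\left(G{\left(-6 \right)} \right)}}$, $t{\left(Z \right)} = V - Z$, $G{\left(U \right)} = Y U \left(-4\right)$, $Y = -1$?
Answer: $\sqrt{30533 + 2 i \sqrt{3793}} \approx 174.74 + 0.3525 i$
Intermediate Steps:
$V = -36$
$G{\left(U \right)} = 4 U$ ($G{\left(U \right)} = - U \left(-4\right) = 4 U$)
$t{\left(Z \right)} = -36 - Z$
$M = 2 i \sqrt{3793}$ ($M = \sqrt{-15160 - \left(36 + 4 \left(-6\right)\right)} = \sqrt{-15160 - 12} = \sqrt{-15172} = 2 i \sqrt{3793} \approx 123.17 i$)
$\sqrt{M + 30533} = \sqrt{2 i \sqrt{3793} + 30533} = \sqrt{30533 + 2 i \sqrt{3793}}$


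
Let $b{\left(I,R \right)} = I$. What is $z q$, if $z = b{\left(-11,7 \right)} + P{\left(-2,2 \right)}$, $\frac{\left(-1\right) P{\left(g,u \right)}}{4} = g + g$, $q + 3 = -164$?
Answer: $-835$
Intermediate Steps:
$q = -167$ ($q = -3 - 164 = -167$)
$P{\left(g,u \right)} = - 8 g$ ($P{\left(g,u \right)} = - 4 \left(g + g\right) = - 4 \cdot 2 g = - 8 g$)
$z = 5$ ($z = -11 - -16 = -11 + 16 = 5$)
$z q = 5 \left(-167\right) = -835$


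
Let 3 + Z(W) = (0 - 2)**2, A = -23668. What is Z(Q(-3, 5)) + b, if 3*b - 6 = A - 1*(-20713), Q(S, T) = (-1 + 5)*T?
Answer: -982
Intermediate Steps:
Q(S, T) = 4*T
b = -983 (b = 2 + (-23668 - 1*(-20713))/3 = 2 + (-23668 + 20713)/3 = 2 + (1/3)*(-2955) = 2 - 985 = -983)
Z(W) = 1 (Z(W) = -3 + (0 - 2)**2 = -3 + (-2)**2 = -3 + 4 = 1)
Z(Q(-3, 5)) + b = 1 - 983 = -982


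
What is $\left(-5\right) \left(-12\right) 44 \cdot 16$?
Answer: $42240$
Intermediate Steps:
$\left(-5\right) \left(-12\right) 44 \cdot 16 = 60 \cdot 44 \cdot 16 = 2640 \cdot 16 = 42240$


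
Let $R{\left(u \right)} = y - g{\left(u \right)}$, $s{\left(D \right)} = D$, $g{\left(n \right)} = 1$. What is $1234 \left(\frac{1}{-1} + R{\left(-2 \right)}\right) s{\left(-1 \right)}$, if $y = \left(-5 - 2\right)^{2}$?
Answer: $-57998$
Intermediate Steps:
$y = 49$ ($y = \left(-7\right)^{2} = 49$)
$R{\left(u \right)} = 48$ ($R{\left(u \right)} = 49 - 1 = 48$)
$1234 \left(\frac{1}{-1} + R{\left(-2 \right)}\right) s{\left(-1 \right)} = 1234 \left(\frac{1}{-1} + 48\right) \left(-1\right) = 1234 \left(-1 + 48\right) \left(-1\right) = 1234 \cdot 47 \left(-1\right) = 1234 \left(-47\right) = -57998$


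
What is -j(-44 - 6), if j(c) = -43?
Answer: 43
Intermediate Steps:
-j(-44 - 6) = -1*(-43) = 43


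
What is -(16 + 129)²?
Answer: -21025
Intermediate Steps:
-(16 + 129)² = -1*145² = -1*21025 = -21025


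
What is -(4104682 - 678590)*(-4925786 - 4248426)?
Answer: 31431694339504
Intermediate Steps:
-(4104682 - 678590)*(-4925786 - 4248426) = -3426092*(-9174212) = -1*(-31431694339504) = 31431694339504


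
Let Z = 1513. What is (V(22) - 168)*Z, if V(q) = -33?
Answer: -304113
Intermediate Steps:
(V(22) - 168)*Z = (-33 - 168)*1513 = -201*1513 = -304113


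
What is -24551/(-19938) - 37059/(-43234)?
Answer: 450080069/215499873 ≈ 2.0885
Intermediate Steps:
-24551/(-19938) - 37059/(-43234) = -24551*(-1/19938) - 37059*(-1/43234) = 24551/19938 + 37059/43234 = 450080069/215499873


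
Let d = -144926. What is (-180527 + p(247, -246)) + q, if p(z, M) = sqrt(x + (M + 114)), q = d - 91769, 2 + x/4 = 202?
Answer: -417222 + 2*sqrt(167) ≈ -4.1720e+5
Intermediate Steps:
x = 800 (x = -8 + 4*202 = -8 + 808 = 800)
q = -236695 (q = -144926 - 91769 = -236695)
p(z, M) = sqrt(914 + M) (p(z, M) = sqrt(800 + (M + 114)) = sqrt(800 + (114 + M)) = sqrt(914 + M))
(-180527 + p(247, -246)) + q = (-180527 + sqrt(914 - 246)) - 236695 = (-180527 + sqrt(668)) - 236695 = (-180527 + 2*sqrt(167)) - 236695 = -417222 + 2*sqrt(167)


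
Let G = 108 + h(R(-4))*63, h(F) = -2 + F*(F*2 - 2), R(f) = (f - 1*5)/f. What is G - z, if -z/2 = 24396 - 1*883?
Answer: 378899/8 ≈ 47362.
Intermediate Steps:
R(f) = (-5 + f)/f (R(f) = (f - 5)/f = (-5 + f)/f)
h(F) = -2 + F*(-2 + 2*F) (h(F) = -2 + F*(2*F - 2) = -2 + F*(-2 + 2*F))
z = -47026 (z = -2*(24396 - 1*883) = -2*(24396 - 883) = -2*23513 = -47026)
G = 2691/8 (G = 108 + (-2 - 2*(-5 - 4)/(-4) + 2*((-5 - 4)/(-4))**2)*63 = 108 + (-2 - (-1)*(-9)/2 + 2*(-1/4*(-9))**2)*63 = 108 + (-2 - 2*9/4 + 2*(9/4)**2)*63 = 108 + (-2 - 9/2 + 2*(81/16))*63 = 108 + (-2 - 9/2 + 81/8)*63 = 108 + (29/8)*63 = 108 + 1827/8 = 2691/8 ≈ 336.38)
G - z = 2691/8 - 1*(-47026) = 2691/8 + 47026 = 378899/8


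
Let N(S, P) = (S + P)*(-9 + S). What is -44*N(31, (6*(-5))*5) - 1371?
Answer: 113821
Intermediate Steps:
N(S, P) = (-9 + S)*(P + S) (N(S, P) = (P + S)*(-9 + S) = (-9 + S)*(P + S))
-44*N(31, (6*(-5))*5) - 1371 = -44*(31² - 9*6*(-5)*5 - 9*31 + ((6*(-5))*5)*31) - 1371 = -44*(961 - (-270)*5 - 279 - 30*5*31) - 1371 = -44*(961 - 9*(-150) - 279 - 150*31) - 1371 = -44*(961 + 1350 - 279 - 4650) - 1371 = -44*(-2618) - 1371 = 115192 - 1371 = 113821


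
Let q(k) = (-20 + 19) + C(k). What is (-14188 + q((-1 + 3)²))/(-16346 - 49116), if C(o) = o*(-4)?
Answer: 14205/65462 ≈ 0.21700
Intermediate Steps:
C(o) = -4*o
q(k) = -1 - 4*k (q(k) = (-20 + 19) - 4*k = -1 - 4*k)
(-14188 + q((-1 + 3)²))/(-16346 - 49116) = (-14188 + (-1 - 4*(-1 + 3)²))/(-16346 - 49116) = (-14188 + (-1 - 4*2²))/(-65462) = (-14188 + (-1 - 4*4))*(-1/65462) = (-14188 + (-1 - 16))*(-1/65462) = (-14188 - 17)*(-1/65462) = -14205*(-1/65462) = 14205/65462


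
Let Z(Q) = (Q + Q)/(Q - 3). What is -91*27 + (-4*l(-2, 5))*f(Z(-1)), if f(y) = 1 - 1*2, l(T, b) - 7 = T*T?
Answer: -2413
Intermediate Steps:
l(T, b) = 7 + T² (l(T, b) = 7 + T*T = 7 + T²)
Z(Q) = 2*Q/(-3 + Q) (Z(Q) = (2*Q)/(-3 + Q) = 2*Q/(-3 + Q))
f(y) = -1 (f(y) = 1 - 2 = -1)
-91*27 + (-4*l(-2, 5))*f(Z(-1)) = -91*27 - 4*(7 + (-2)²)*(-1) = -2457 - 4*(7 + 4)*(-1) = -2457 - 4*11*(-1) = -2457 - 44*(-1) = -2457 + 44 = -2413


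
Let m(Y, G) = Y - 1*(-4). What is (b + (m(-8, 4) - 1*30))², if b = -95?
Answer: 16641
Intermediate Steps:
m(Y, G) = 4 + Y (m(Y, G) = Y + 4 = 4 + Y)
(b + (m(-8, 4) - 1*30))² = (-95 + ((4 - 8) - 1*30))² = (-95 + (-4 - 30))² = (-95 - 34)² = (-129)² = 16641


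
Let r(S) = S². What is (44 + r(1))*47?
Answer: 2115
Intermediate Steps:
(44 + r(1))*47 = (44 + 1²)*47 = (44 + 1)*47 = 45*47 = 2115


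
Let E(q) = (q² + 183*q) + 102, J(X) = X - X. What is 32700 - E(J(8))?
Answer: 32598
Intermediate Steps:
J(X) = 0
E(q) = 102 + q² + 183*q
32700 - E(J(8)) = 32700 - (102 + 0² + 183*0) = 32700 - (102 + 0 + 0) = 32700 - 1*102 = 32700 - 102 = 32598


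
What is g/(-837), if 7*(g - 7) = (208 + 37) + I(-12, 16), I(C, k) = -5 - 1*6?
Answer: -283/5859 ≈ -0.048302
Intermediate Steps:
I(C, k) = -11 (I(C, k) = -5 - 6 = -11)
g = 283/7 (g = 7 + ((208 + 37) - 11)/7 = 7 + (245 - 11)/7 = 7 + (1/7)*234 = 7 + 234/7 = 283/7 ≈ 40.429)
g/(-837) = (283/7)/(-837) = (283/7)*(-1/837) = -283/5859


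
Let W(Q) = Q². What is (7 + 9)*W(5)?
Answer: 400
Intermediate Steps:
(7 + 9)*W(5) = (7 + 9)*5² = 16*25 = 400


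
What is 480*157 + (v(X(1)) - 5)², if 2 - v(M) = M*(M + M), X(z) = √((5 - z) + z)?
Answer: 75529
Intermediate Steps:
X(z) = √5
v(M) = 2 - 2*M² (v(M) = 2 - M*(M + M) = 2 - M*2*M = 2 - 2*M²)
480*157 + (v(X(1)) - 5)² = 480*157 + ((2 - 2*(√5)²) - 5)² = 75360 + ((2 - 2*5) - 5)² = 75360 + ((2 - 10) - 5)² = 75360 + (-8 - 5)² = 75360 + (-13)² = 75360 + 169 = 75529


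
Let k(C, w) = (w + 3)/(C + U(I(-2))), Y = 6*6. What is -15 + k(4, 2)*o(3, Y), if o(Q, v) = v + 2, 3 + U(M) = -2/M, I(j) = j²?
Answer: 365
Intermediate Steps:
U(M) = -3 - 2/M
Y = 36
k(C, w) = (3 + w)/(-7/2 + C) (k(C, w) = (w + 3)/(C + (-3 - 2/((-2)²))) = (3 + w)/(C + (-3 - 2/4)) = (3 + w)/(C + (-3 - 2*¼)) = (3 + w)/(C + (-3 - ½)) = (3 + w)/(C - 7/2) = (3 + w)/(-7/2 + C))
o(Q, v) = 2 + v
-15 + k(4, 2)*o(3, Y) = -15 + (2*(3 + 2)/(-7 + 2*4))*(2 + 36) = -15 + (2*5/(-7 + 8))*38 = -15 + (2*5/1)*38 = -15 + (2*1*5)*38 = -15 + 10*38 = -15 + 380 = 365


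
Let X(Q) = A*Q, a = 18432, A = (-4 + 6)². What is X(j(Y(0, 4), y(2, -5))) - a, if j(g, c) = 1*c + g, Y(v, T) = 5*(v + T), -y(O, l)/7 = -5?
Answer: -18212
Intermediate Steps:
A = 4 (A = 2² = 4)
y(O, l) = 35 (y(O, l) = -7*(-5) = 35)
Y(v, T) = 5*T + 5*v (Y(v, T) = 5*(T + v) = 5*T + 5*v)
j(g, c) = c + g
X(Q) = 4*Q
X(j(Y(0, 4), y(2, -5))) - a = 4*(35 + (5*4 + 5*0)) - 1*18432 = 4*(35 + (20 + 0)) - 18432 = 4*(35 + 20) - 18432 = 4*55 - 18432 = 220 - 18432 = -18212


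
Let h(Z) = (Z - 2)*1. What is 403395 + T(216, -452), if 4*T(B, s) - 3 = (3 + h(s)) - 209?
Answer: 1612923/4 ≈ 4.0323e+5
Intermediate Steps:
h(Z) = -2 + Z (h(Z) = (-2 + Z)*1 = -2 + Z)
T(B, s) = -205/4 + s/4 (T(B, s) = 3/4 + ((3 + (-2 + s)) - 209)/4 = 3/4 + ((1 + s) - 209)/4 = 3/4 + (-208 + s)/4 = 3/4 + (-52 + s/4) = -205/4 + s/4)
403395 + T(216, -452) = 403395 + (-205/4 + (1/4)*(-452)) = 403395 + (-205/4 - 113) = 403395 - 657/4 = 1612923/4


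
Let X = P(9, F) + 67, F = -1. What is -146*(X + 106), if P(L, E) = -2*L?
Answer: -22630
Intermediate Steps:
X = 49 (X = -2*9 + 67 = -18 + 67 = 49)
-146*(X + 106) = -146*(49 + 106) = -146*155 = -22630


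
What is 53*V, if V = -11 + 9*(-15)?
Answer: -7738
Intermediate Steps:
V = -146 (V = -11 - 135 = -146)
53*V = 53*(-146) = -7738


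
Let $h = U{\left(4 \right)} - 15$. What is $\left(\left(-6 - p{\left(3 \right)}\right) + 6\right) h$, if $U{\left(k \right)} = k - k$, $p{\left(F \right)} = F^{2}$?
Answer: $135$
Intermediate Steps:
$U{\left(k \right)} = 0$
$h = -15$ ($h = 0 - 15 = -15$)
$\left(\left(-6 - p{\left(3 \right)}\right) + 6\right) h = \left(\left(-6 - 3^{2}\right) + 6\right) \left(-15\right) = \left(\left(-6 - 9\right) + 6\right) \left(-15\right) = \left(-15 + 6\right) \left(-15\right) = \left(-9\right) \left(-15\right) = 135$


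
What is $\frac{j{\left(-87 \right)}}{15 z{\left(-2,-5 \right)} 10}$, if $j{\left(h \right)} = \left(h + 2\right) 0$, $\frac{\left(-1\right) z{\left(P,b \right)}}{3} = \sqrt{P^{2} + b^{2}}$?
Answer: $0$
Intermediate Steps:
$z{\left(P,b \right)} = - 3 \sqrt{P^{2} + b^{2}}$
$j{\left(h \right)} = 0$ ($j{\left(h \right)} = \left(2 + h\right) 0 = 0$)
$\frac{j{\left(-87 \right)}}{15 z{\left(-2,-5 \right)} 10} = \frac{0}{15 \left(- 3 \sqrt{\left(-2\right)^{2} + \left(-5\right)^{2}}\right) 10} = \frac{0}{15 \left(- 3 \sqrt{4 + 25}\right) 10} = \frac{0}{15 \left(- 3 \sqrt{29}\right) 10} = \frac{0}{- 45 \sqrt{29} \cdot 10} = \frac{0}{\left(-450\right) \sqrt{29}} = 0 \left(- \frac{\sqrt{29}}{13050}\right) = 0$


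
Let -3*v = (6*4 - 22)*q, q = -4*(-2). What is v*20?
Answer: -320/3 ≈ -106.67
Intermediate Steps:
q = 8
v = -16/3 (v = -(6*4 - 22)*8/3 = -(24 - 22)*8/3 = -2*8/3 = -1/3*16 = -16/3 ≈ -5.3333)
v*20 = -16/3*20 = -320/3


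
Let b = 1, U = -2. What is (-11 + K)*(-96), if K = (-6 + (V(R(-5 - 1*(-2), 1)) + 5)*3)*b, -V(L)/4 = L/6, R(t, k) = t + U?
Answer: -768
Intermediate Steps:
R(t, k) = -2 + t (R(t, k) = t - 2 = -2 + t)
V(L) = -2*L/3 (V(L) = -4*L/6 = -2*L/3)
K = 19 (K = (-6 + (-2*(-2 + (-5 - 1*(-2)))/3 + 5)*3)*1 = (-6 + (-2*(-2 + (-5 + 2))/3 + 5)*3)*1 = (-6 + (-2*(-2 - 3)/3 + 5)*3)*1 = (-6 + (-⅔*(-5) + 5)*3)*1 = (-6 + (10/3 + 5)*3)*1 = (-6 + (25/3)*3)*1 = (-6 + 25)*1 = 19*1 = 19)
(-11 + K)*(-96) = (-11 + 19)*(-96) = 8*(-96) = -768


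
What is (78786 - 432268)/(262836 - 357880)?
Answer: 176741/47522 ≈ 3.7191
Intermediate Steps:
(78786 - 432268)/(262836 - 357880) = -353482/(-95044) = -353482*(-1/95044) = 176741/47522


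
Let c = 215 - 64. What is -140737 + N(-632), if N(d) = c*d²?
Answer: 60172287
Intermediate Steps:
c = 151
N(d) = 151*d²
-140737 + N(-632) = -140737 + 151*(-632)² = -140737 + 151*399424 = -140737 + 60313024 = 60172287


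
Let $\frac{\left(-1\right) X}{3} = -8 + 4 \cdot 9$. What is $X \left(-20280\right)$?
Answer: $1703520$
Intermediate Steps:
$X = -84$ ($X = - 3 \left(-8 + 4 \cdot 9\right) = - 3 \left(-8 + 36\right) = \left(-3\right) 28 = -84$)
$X \left(-20280\right) = \left(-84\right) \left(-20280\right) = 1703520$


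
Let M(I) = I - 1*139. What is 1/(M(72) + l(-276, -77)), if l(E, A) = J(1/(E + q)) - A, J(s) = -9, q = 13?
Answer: 1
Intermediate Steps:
M(I) = -139 + I (M(I) = I - 139 = -139 + I)
l(E, A) = -9 - A
1/(M(72) + l(-276, -77)) = 1/((-139 + 72) + (-9 - 1*(-77))) = 1/(-67 + (-9 + 77)) = 1/(-67 + 68) = 1/1 = 1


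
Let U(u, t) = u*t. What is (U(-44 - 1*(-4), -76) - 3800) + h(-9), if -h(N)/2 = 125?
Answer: -1010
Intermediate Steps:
h(N) = -250 (h(N) = -2*125 = -250)
U(u, t) = t*u
(U(-44 - 1*(-4), -76) - 3800) + h(-9) = (-76*(-44 - 1*(-4)) - 3800) - 250 = (-76*(-44 + 4) - 3800) - 250 = (-76*(-40) - 3800) - 250 = (3040 - 3800) - 250 = -760 - 250 = -1010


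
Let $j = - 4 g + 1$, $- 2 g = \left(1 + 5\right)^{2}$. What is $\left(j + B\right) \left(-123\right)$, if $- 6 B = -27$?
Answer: $- \frac{19065}{2} \approx -9532.5$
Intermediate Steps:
$B = \frac{9}{2}$ ($B = \left(- \frac{1}{6}\right) \left(-27\right) = \frac{9}{2} \approx 4.5$)
$g = -18$ ($g = - \frac{\left(1 + 5\right)^{2}}{2} = - \frac{6^{2}}{2} = \left(- \frac{1}{2}\right) 36 = -18$)
$j = 73$ ($j = \left(-4\right) \left(-18\right) + 1 = 72 + 1 = 73$)
$\left(j + B\right) \left(-123\right) = \left(73 + \frac{9}{2}\right) \left(-123\right) = \frac{155}{2} \left(-123\right) = - \frac{19065}{2}$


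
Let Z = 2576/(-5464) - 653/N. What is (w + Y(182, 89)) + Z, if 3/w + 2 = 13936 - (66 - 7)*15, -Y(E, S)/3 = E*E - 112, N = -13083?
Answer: -11547825560559952/116601805761 ≈ -99036.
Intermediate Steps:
Y(E, S) = 336 - 3*E² (Y(E, S) = -3*(E*E - 112) = -3*(E² - 112) = -3*(-112 + E²) = 336 - 3*E²)
Z = -3766727/8935689 (Z = 2576/(-5464) - 653/(-13083) = 2576*(-1/5464) - 653*(-1/13083) = -322/683 + 653/13083 = -3766727/8935689 ≈ -0.42154)
w = 3/13049 (w = 3/(-2 + (13936 - (66 - 7)*15)) = 3/(-2 + (13936 - 59*15)) = 3/(-2 + (13936 - 1*885)) = 3/(-2 + (13936 - 885)) = 3/(-2 + 13051) = 3/13049 ≈ 0.00022990)
(w + Y(182, 89)) + Z = (3/13049 + (336 - 3*182²)) - 3766727/8935689 = (3/13049 + (336 - 3*33124)) - 3766727/8935689 = (3/13049 + (336 - 99372)) - 3766727/8935689 = (3/13049 - 99036) - 3766727/8935689 = -1292320761/13049 - 3766727/8935689 = -11547825560559952/116601805761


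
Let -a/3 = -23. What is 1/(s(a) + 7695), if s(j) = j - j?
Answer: 1/7695 ≈ 0.00012995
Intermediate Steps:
a = 69 (a = -3*(-23) = 69)
s(j) = 0
1/(s(a) + 7695) = 1/(0 + 7695) = 1/7695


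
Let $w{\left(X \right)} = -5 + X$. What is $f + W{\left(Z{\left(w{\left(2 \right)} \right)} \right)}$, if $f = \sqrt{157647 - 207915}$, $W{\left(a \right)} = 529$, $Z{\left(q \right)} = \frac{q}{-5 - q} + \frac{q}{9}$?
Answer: $529 + 2 i \sqrt{12567} \approx 529.0 + 224.21 i$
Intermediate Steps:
$Z{\left(q \right)} = \frac{q}{9} + \frac{q}{-5 - q}$ ($Z{\left(q \right)} = \frac{q}{-5 - q} + q \frac{1}{9} = \frac{q}{-5 - q} + \frac{q}{9} = \frac{q}{9} + \frac{q}{-5 - q}$)
$f = 2 i \sqrt{12567}$ ($f = \sqrt{-50268} = 2 i \sqrt{12567} \approx 224.21 i$)
$f + W{\left(Z{\left(w{\left(2 \right)} \right)} \right)} = 2 i \sqrt{12567} + 529 = 529 + 2 i \sqrt{12567}$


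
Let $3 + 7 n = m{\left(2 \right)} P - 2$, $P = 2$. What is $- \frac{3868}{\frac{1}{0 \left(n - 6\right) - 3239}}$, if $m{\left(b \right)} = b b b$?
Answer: $12528452$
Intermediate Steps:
$m{\left(b \right)} = b^{3}$ ($m{\left(b \right)} = b^{2} b = b^{3}$)
$n = \frac{11}{7}$ ($n = - \frac{3}{7} + \frac{2^{3} \cdot 2 - 2}{7} = - \frac{3}{7} + \frac{8 \cdot 2 - 2}{7} = - \frac{3}{7} + \frac{16 - 2}{7} = - \frac{3}{7} + \frac{1}{7} \cdot 14 = - \frac{3}{7} + 2 = \frac{11}{7} \approx 1.5714$)
$- \frac{3868}{\frac{1}{0 \left(n - 6\right) - 3239}} = - \frac{3868}{\frac{1}{0 \left(\frac{11}{7} - 6\right) - 3239}} = - \frac{3868}{\frac{1}{0 \left(- \frac{31}{7}\right) - 3239}} = - \frac{3868}{\frac{1}{0 - 3239}} = - \frac{3868}{\frac{1}{-3239}} = - \frac{3868}{- \frac{1}{3239}} = \left(-3868\right) \left(-3239\right) = 12528452$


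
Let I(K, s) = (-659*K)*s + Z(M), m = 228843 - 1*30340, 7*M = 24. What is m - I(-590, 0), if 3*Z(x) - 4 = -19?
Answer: 198508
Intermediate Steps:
M = 24/7 (M = (⅐)*24 = 24/7 ≈ 3.4286)
Z(x) = -5 (Z(x) = 4/3 + (⅓)*(-19) = 4/3 - 19/3 = -5)
m = 198503 (m = 228843 - 30340 = 198503)
I(K, s) = -5 - 659*K*s (I(K, s) = (-659*K)*s - 5 = -659*K*s - 5 = -5 - 659*K*s)
m - I(-590, 0) = 198503 - (-5 - 659*(-590)*0) = 198503 - (-5 + 0) = 198503 - 1*(-5) = 198503 + 5 = 198508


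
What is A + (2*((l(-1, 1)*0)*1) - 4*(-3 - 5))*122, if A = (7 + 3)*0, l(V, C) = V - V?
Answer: 3904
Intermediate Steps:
l(V, C) = 0
A = 0 (A = 10*0 = 0)
A + (2*((l(-1, 1)*0)*1) - 4*(-3 - 5))*122 = 0 + (2*((0*0)*1) - 4*(-3 - 5))*122 = 0 + (2*(0*1) - 4*(-8))*122 = 0 + (2*0 + 32)*122 = 0 + (0 + 32)*122 = 0 + 32*122 = 0 + 3904 = 3904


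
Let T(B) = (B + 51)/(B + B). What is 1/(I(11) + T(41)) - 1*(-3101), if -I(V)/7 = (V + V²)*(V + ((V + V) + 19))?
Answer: 6108728081/1969922 ≈ 3101.0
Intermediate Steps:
T(B) = (51 + B)/(2*B) (T(B) = (51 + B)/((2*B)) = (51 + B)*(1/(2*B)) = (51 + B)/(2*B))
I(V) = -7*(19 + 3*V)*(V + V²) (I(V) = -7*(V + V²)*(V + ((V + V) + 19)) = -7*(V + V²)*(V + (2*V + 19)) = -7*(V + V²)*(V + (19 + 2*V)) = -7*(V + V²)*(19 + 3*V) = -7*(19 + 3*V)*(V + V²))
1/(I(11) + T(41)) - 1*(-3101) = 1/(-7*11*(19 + 3*11² + 22*11) + (½)*(51 + 41)/41) - 1*(-3101) = 1/(-7*11*(19 + 3*121 + 242) + (½)*(1/41)*92) + 3101 = 1/(-7*11*(19 + 363 + 242) + 46/41) + 3101 = 1/(-7*11*624 + 46/41) + 3101 = 1/(-48048 + 46/41) + 3101 = 1/(-1969922/41) + 3101 = -41/1969922 + 3101 = 6108728081/1969922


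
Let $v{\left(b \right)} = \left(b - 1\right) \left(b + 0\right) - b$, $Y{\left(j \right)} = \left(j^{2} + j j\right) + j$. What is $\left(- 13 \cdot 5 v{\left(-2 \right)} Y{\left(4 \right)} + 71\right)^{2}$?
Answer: $347785201$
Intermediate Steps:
$Y{\left(j \right)} = j + 2 j^{2}$ ($Y{\left(j \right)} = \left(j^{2} + j^{2}\right) + j = 2 j^{2} + j = j + 2 j^{2}$)
$v{\left(b \right)} = - b + b \left(-1 + b\right)$ ($v{\left(b \right)} = \left(-1 + b\right) b - b = b \left(-1 + b\right) - b = - b + b \left(-1 + b\right)$)
$\left(- 13 \cdot 5 v{\left(-2 \right)} Y{\left(4 \right)} + 71\right)^{2} = \left(- 13 \cdot 5 \left(- 2 \left(-2 - 2\right)\right) 4 \left(1 + 2 \cdot 4\right) + 71\right)^{2} = \left(- 13 \cdot 5 \left(\left(-2\right) \left(-4\right)\right) 4 \left(1 + 8\right) + 71\right)^{2} = \left(- 13 \cdot 5 \cdot 8 \cdot 4 \cdot 9 + 71\right)^{2} = \left(- 13 \cdot 40 \cdot 36 + 71\right)^{2} = \left(\left(-13\right) 1440 + 71\right)^{2} = \left(-18720 + 71\right)^{2} = \left(-18649\right)^{2} = 347785201$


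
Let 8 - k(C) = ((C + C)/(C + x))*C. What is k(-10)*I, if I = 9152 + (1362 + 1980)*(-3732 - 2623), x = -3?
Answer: -6453694432/13 ≈ -4.9644e+8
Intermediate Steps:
I = -21229258 (I = 9152 + 3342*(-6355) = 9152 - 21238410 = -21229258)
k(C) = 8 - 2*C²/(-3 + C) (k(C) = 8 - (C + C)/(C - 3)*C = 8 - (2*C)/(-3 + C)*C = 8 - 2*C/(-3 + C)*C = 8 - 2*C²/(-3 + C))
k(-10)*I = (2*(-12 - 1*(-10)² + 4*(-10))/(-3 - 10))*(-21229258) = (2*(-12 - 1*100 - 40)/(-13))*(-21229258) = (2*(-1/13)*(-12 - 100 - 40))*(-21229258) = (2*(-1/13)*(-152))*(-21229258) = (304/13)*(-21229258) = -6453694432/13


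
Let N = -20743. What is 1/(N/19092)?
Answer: -19092/20743 ≈ -0.92041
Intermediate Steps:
1/(N/19092) = 1/(-20743/19092) = -19092/20743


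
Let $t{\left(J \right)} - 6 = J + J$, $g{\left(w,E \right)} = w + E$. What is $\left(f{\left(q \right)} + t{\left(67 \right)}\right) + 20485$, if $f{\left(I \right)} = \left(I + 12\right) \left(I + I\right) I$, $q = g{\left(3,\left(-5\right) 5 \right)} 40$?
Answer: $-1344337775$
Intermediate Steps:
$g{\left(w,E \right)} = E + w$
$q = -880$ ($q = \left(\left(-5\right) 5 + 3\right) 40 = \left(-25 + 3\right) 40 = \left(-22\right) 40 = -880$)
$t{\left(J \right)} = 6 + 2 J$ ($t{\left(J \right)} = 6 + \left(J + J\right) = 6 + 2 J$)
$f{\left(I \right)} = 2 I^{2} \left(12 + I\right)$ ($f{\left(I \right)} = \left(12 + I\right) 2 I I = 2 I \left(12 + I\right) I = 2 I^{2} \left(12 + I\right)$)
$\left(f{\left(q \right)} + t{\left(67 \right)}\right) + 20485 = \left(2 \left(-880\right)^{2} \left(12 - 880\right) + \left(6 + 2 \cdot 67\right)\right) + 20485 = \left(2 \cdot 774400 \left(-868\right) + \left(6 + 134\right)\right) + 20485 = \left(-1344358400 + 140\right) + 20485 = -1344358260 + 20485 = -1344337775$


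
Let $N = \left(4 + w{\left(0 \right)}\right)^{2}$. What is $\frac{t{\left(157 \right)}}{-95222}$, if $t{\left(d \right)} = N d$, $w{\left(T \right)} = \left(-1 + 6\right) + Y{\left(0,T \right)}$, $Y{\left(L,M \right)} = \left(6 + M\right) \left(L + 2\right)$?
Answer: $- \frac{69237}{95222} \approx -0.72711$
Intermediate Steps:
$Y{\left(L,M \right)} = \left(2 + L\right) \left(6 + M\right)$ ($Y{\left(L,M \right)} = \left(6 + M\right) \left(2 + L\right) = \left(2 + L\right) \left(6 + M\right)$)
$w{\left(T \right)} = 17 + 2 T$ ($w{\left(T \right)} = \left(-1 + 6\right) + \left(12 + 2 T + 6 \cdot 0 + 0 T\right) = 5 + \left(12 + 2 T + 0 + 0\right) = 5 + \left(12 + 2 T\right) = 17 + 2 T$)
$N = 441$ ($N = \left(4 + \left(17 + 2 \cdot 0\right)\right)^{2} = \left(4 + \left(17 + 0\right)\right)^{2} = \left(4 + 17\right)^{2} = 21^{2} = 441$)
$t{\left(d \right)} = 441 d$
$\frac{t{\left(157 \right)}}{-95222} = \frac{441 \cdot 157}{-95222} = 69237 \left(- \frac{1}{95222}\right) = - \frac{69237}{95222}$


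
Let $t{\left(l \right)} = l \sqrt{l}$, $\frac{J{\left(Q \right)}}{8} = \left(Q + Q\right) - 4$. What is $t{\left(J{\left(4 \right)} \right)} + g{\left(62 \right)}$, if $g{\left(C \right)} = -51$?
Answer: $-51 + 128 \sqrt{2} \approx 130.02$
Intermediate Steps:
$J{\left(Q \right)} = -32 + 16 Q$ ($J{\left(Q \right)} = 8 \left(\left(Q + Q\right) - 4\right) = 8 \left(2 Q - 4\right) = 8 \left(-4 + 2 Q\right) = -32 + 16 Q$)
$t{\left(l \right)} = l^{\frac{3}{2}}$
$t{\left(J{\left(4 \right)} \right)} + g{\left(62 \right)} = \left(-32 + 16 \cdot 4\right)^{\frac{3}{2}} - 51 = \left(-32 + 64\right)^{\frac{3}{2}} - 51 = 32^{\frac{3}{2}} - 51 = 128 \sqrt{2} - 51 = -51 + 128 \sqrt{2}$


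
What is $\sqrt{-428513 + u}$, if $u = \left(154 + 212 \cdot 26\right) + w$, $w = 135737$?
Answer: $i \sqrt{287110} \approx 535.83 i$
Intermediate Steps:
$u = 141403$ ($u = \left(154 + 212 \cdot 26\right) + 135737 = \left(154 + 5512\right) + 135737 = 5666 + 135737 = 141403$)
$\sqrt{-428513 + u} = \sqrt{-428513 + 141403} = \sqrt{-287110} = i \sqrt{287110}$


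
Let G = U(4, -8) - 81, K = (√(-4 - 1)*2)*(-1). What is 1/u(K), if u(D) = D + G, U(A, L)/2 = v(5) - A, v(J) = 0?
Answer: I/(-89*I + 2*√5) ≈ -0.011208 + 0.00056317*I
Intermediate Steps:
K = -2*I*√5 (K = (√(-5)*2)*(-1) = ((I*√5)*2)*(-1) = (2*I*√5)*(-1) = -2*I*√5 ≈ -4.4721*I)
U(A, L) = -2*A (U(A, L) = 2*(0 - A) = 2*(-A) = -2*A)
G = -89 (G = -2*4 - 81 = -8 - 81 = -89)
u(D) = -89 + D (u(D) = D - 89 = -89 + D)
1/u(K) = 1/(-89 - 2*I*√5)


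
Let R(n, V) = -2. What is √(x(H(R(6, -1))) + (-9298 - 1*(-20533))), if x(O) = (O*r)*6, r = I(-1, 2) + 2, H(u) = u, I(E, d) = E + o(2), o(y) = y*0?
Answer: 3*√1247 ≈ 105.94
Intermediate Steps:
o(y) = 0
I(E, d) = E (I(E, d) = E + 0 = E)
r = 1 (r = -1 + 2 = 1)
x(O) = 6*O (x(O) = (O*1)*6 = O*6 = 6*O)
√(x(H(R(6, -1))) + (-9298 - 1*(-20533))) = √(6*(-2) + (-9298 - 1*(-20533))) = √(-12 + (-9298 + 20533)) = √(-12 + 11235) = √11223 = 3*√1247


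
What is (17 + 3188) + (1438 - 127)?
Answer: 4516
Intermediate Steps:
(17 + 3188) + (1438 - 127) = 3205 + 1311 = 4516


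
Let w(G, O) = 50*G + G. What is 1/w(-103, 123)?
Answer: -1/5253 ≈ -0.00019037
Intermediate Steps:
w(G, O) = 51*G
1/w(-103, 123) = 1/(51*(-103)) = 1/(-5253) = -1/5253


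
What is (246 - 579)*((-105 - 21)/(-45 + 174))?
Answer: 13986/43 ≈ 325.26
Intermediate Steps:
(246 - 579)*((-105 - 21)/(-45 + 174)) = -(-41958)/129 = -333*(-42/43) = 13986/43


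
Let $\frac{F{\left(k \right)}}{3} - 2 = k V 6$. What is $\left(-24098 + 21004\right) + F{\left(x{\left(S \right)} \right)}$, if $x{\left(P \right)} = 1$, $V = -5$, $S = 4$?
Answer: $-3178$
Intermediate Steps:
$F{\left(k \right)} = 6 - 90 k$ ($F{\left(k \right)} = 6 + 3 k \left(-5\right) 6 = 6 + 3 - 5 k 6 = 6 + 3 \left(- 30 k\right) = 6 - 90 k$)
$\left(-24098 + 21004\right) + F{\left(x{\left(S \right)} \right)} = \left(-24098 + 21004\right) + \left(6 - 90\right) = -3094 + \left(6 - 90\right) = -3094 - 84 = -3178$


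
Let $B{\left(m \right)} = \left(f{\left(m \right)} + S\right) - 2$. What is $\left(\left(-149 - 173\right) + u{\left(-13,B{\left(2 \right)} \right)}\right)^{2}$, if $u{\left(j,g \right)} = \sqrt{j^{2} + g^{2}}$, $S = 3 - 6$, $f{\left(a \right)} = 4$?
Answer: $\left(322 - \sqrt{170}\right)^{2} \approx 95457.0$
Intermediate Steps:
$S = -3$ ($S = 3 - 6 = -3$)
$B{\left(m \right)} = -1$ ($B{\left(m \right)} = \left(4 - 3\right) - 2 = 1 - 2 = -1$)
$u{\left(j,g \right)} = \sqrt{g^{2} + j^{2}}$
$\left(\left(-149 - 173\right) + u{\left(-13,B{\left(2 \right)} \right)}\right)^{2} = \left(\left(-149 - 173\right) + \sqrt{\left(-1\right)^{2} + \left(-13\right)^{2}}\right)^{2} = \left(\left(-149 - 173\right) + \sqrt{1 + 169}\right)^{2} = \left(-322 + \sqrt{170}\right)^{2}$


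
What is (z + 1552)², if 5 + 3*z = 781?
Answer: 29506624/9 ≈ 3.2785e+6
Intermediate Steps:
z = 776/3 (z = -5/3 + (⅓)*781 = -5/3 + 781/3 = 776/3 ≈ 258.67)
(z + 1552)² = (776/3 + 1552)² = (5432/3)² = 29506624/9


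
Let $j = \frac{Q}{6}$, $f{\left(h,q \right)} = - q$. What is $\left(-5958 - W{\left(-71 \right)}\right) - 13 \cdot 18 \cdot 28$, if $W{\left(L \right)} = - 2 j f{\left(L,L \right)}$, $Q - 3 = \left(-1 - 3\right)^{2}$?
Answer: $- \frac{36181}{3} \approx -12060.0$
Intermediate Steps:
$Q = 19$ ($Q = 3 + \left(-1 - 3\right)^{2} = 3 + \left(-4\right)^{2} = 3 + 16 = 19$)
$j = \frac{19}{6} \approx 3.1667$
$W{\left(L \right)} = \frac{19 L}{3}$ ($W{\left(L \right)} = \left(-2\right) \frac{19}{6} \left(- L\right) = - \frac{19 \left(- L\right)}{3} = \frac{19 L}{3}$)
$\left(-5958 - W{\left(-71 \right)}\right) - 13 \cdot 18 \cdot 28 = \left(-5958 - \frac{19}{3} \left(-71\right)\right) - 13 \cdot 18 \cdot 28 = \left(-5958 - - \frac{1349}{3}\right) - 234 \cdot 28 = \left(-5958 + \frac{1349}{3}\right) - 6552 = - \frac{16525}{3} - 6552 = - \frac{36181}{3}$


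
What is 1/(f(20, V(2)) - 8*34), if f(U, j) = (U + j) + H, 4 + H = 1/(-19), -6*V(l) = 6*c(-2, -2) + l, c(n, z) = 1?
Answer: -57/14671 ≈ -0.0038852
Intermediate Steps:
V(l) = -1 - l/6 (V(l) = -(6*1 + l)/6 = -(6 + l)/6 = -1 - l/6)
H = -77/19 (H = -4 + 1/(-19) = -4 - 1/19 = -77/19 ≈ -4.0526)
f(U, j) = -77/19 + U + j (f(U, j) = (U + j) - 77/19 = -77/19 + U + j)
1/(f(20, V(2)) - 8*34) = 1/((-77/19 + 20 + (-1 - ⅙*2)) - 8*34) = 1/((-77/19 + 20 + (-1 - ⅓)) - 272) = 1/((-77/19 + 20 - 4/3) - 272) = 1/(833/57 - 272) = 1/(-14671/57) = -57/14671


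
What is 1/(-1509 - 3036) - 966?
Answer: -4390471/4545 ≈ -966.00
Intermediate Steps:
1/(-1509 - 3036) - 966 = 1/(-4545) - 966 = -1/4545 - 966 = -4390471/4545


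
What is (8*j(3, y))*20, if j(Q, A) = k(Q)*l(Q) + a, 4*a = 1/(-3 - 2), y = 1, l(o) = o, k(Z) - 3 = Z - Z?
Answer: 1432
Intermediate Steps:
k(Z) = 3 (k(Z) = 3 + (Z - Z) = 3 + 0 = 3)
a = -1/20 (a = 1/(4*(-3 - 2)) = (¼)/(-5) = (¼)*(-⅕) = -1/20 ≈ -0.050000)
j(Q, A) = -1/20 + 3*Q (j(Q, A) = 3*Q - 1/20 = -1/20 + 3*Q)
(8*j(3, y))*20 = (8*(-1/20 + 3*3))*20 = (8*(-1/20 + 9))*20 = (8*(179/20))*20 = (358/5)*20 = 1432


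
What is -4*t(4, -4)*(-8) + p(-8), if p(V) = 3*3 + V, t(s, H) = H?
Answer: -127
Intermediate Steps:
p(V) = 9 + V
-4*t(4, -4)*(-8) + p(-8) = -4*(-4)*(-8) + (9 - 8) = 16*(-8) + 1 = -128 + 1 = -127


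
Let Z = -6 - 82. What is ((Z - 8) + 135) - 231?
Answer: -192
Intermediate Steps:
Z = -88
((Z - 8) + 135) - 231 = ((-88 - 8) + 135) - 231 = (-96 + 135) - 231 = 39 - 231 = -192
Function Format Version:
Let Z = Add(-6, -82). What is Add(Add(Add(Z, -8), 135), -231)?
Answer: -192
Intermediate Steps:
Z = -88
Add(Add(Add(Z, -8), 135), -231) = Add(Add(Add(-88, -8), 135), -231) = Add(Add(-96, 135), -231) = Add(39, -231) = -192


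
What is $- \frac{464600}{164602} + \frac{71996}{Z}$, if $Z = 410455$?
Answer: $- \frac{89423353704}{33780856955} \approx -2.6472$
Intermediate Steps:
$- \frac{464600}{164602} + \frac{71996}{Z} = - \frac{464600}{164602} + \frac{71996}{410455} = \left(-464600\right) \frac{1}{164602} + 71996 \cdot \frac{1}{410455} = - \frac{232300}{82301} + \frac{71996}{410455} = - \frac{89423353704}{33780856955}$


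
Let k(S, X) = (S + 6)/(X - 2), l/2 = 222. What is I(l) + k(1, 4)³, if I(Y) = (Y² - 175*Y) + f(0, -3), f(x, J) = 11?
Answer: 955919/8 ≈ 1.1949e+5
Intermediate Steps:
l = 444 (l = 2*222 = 444)
k(S, X) = (6 + S)/(-2 + X)
I(Y) = 11 + Y² - 175*Y (I(Y) = (Y² - 175*Y) + 11 = 11 + Y² - 175*Y)
I(l) + k(1, 4)³ = (11 + 444² - 175*444) + ((6 + 1)/(-2 + 4))³ = (11 + 197136 - 77700) + (7/2)³ = 119447 + ((½)*7)³ = 119447 + (7/2)³ = 119447 + 343/8 = 955919/8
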